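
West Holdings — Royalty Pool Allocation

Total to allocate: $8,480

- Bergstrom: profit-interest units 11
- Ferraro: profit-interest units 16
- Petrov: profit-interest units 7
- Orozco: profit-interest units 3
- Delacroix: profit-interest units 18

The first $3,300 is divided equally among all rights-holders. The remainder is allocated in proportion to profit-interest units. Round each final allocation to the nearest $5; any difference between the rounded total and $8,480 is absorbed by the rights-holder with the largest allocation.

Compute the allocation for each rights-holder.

Bergstrom: $1,695 | Ferraro: $2,165 | Petrov: $1,320 | Orozco: $945 | Delacroix: $2,355

Equal tier: $3,300 ÷ 5 = $660 apiece.
Remainder $5,180 by profit-interest units (total 55): Bergstrom 1,036.00 → $1,035; Ferraro 1,506.91 → $1,505; Petrov 659.27 → $660; Orozco 282.55 → $285; Delacroix 1,695.27 → $1,695.
Totals: Bergstrom $660 + $1,035 = $1,695; Ferraro $660 + $1,505 = $2,165; Petrov $660 + $660 = $1,320; Orozco $660 + $285 = $945; Delacroix $660 + $1,695 = $2,355.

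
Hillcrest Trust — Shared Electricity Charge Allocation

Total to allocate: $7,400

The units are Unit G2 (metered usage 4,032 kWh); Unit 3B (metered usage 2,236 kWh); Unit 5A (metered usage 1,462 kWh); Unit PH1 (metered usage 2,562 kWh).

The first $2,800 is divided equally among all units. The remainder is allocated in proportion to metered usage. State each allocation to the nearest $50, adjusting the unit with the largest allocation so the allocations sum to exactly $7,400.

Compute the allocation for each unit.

First tranche $2,800 split equally: $700 each.
Remainder $4,600 by metered usage (total 10,292): Unit G2 1,802.10 → $1,800; Unit 3B 999.38 → $1,000; Unit 5A 653.44 → $650; Unit PH1 1,145.08 → $1,150.
Totals: Unit G2 $700 + $1,800 = $2,500; Unit 3B $700 + $1,000 = $1,700; Unit 5A $700 + $650 = $1,350; Unit PH1 $700 + $1,150 = $1,850.

Unit G2: $2,500 · Unit 3B: $1,700 · Unit 5A: $1,350 · Unit PH1: $1,850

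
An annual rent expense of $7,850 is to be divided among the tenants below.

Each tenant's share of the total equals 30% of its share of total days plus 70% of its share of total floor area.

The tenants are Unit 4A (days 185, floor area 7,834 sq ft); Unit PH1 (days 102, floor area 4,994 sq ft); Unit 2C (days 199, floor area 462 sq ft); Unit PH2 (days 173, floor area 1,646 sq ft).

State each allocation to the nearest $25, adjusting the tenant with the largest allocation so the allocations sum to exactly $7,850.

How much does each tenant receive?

Totals — days 659, floor area 14,936.
Combined weights (30% days + 70% floor area): Unit 4A 0.4514; Unit PH1 0.2805; Unit 2C 0.1122; Unit PH2 0.1559.
Raw shares: Unit 4A 3,543.27; Unit PH1 2,201.81; Unit 2C 881.12; Unit PH2 1,223.80.
After rounding ($25): Unit 4A $3,550; Unit PH1 $2,200; Unit 2C $875; Unit PH2 $1,225. Sum = $7,850.
Rounded total matches; no reconciliation needed.

Unit 4A: $3,550; Unit PH1: $2,200; Unit 2C: $875; Unit PH2: $1,225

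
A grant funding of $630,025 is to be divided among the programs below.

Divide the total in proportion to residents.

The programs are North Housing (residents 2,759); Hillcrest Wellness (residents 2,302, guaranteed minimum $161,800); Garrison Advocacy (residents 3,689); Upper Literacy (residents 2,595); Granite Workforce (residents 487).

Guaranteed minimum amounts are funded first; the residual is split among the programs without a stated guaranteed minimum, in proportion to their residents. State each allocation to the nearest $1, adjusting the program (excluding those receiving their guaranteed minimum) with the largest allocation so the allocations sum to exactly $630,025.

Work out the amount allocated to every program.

North Housing: $135,554; Hillcrest Wellness: $161,800; Garrison Advocacy: $181,247; Upper Literacy: $127,497; Granite Workforce: $23,927

Minimums first: Hillcrest Wellness $161,800. Balance $468,225.
Balance split over remaining residents 9,530: North Housing 135,554.33 → $135,554; Garrison Advocacy 181,246.80 → $181,247; Upper Literacy 127,496.73 → $127,497; Granite Workforce 23,927.13 → $23,927.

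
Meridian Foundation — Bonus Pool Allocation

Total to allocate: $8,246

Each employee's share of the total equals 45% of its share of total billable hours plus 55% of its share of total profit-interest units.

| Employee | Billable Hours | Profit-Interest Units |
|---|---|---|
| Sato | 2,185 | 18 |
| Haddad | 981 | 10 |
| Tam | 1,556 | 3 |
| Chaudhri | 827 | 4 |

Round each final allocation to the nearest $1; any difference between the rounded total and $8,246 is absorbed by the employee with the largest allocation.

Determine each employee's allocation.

Sato: $3,794 · Haddad: $1,952 · Tam: $1,429 · Chaudhri: $1,071

Totals — billable hours 5,549, profit-interest units 35.
Composite weights (45% billable hours + 55% profit-interest units): Sato 0.4601; Haddad 0.2367; Tam 0.1733; Chaudhri 0.1299.
Proportional shares: Sato 3,793.58; Haddad 1,951.81; Tam 1,429.26; Chaudhri 1,071.35.
Rounded to nearest $1: Sato $3,794; Haddad $1,952; Tam $1,429; Chaudhri $1,071. Sum = $8,246.
No rounding difference to absorb.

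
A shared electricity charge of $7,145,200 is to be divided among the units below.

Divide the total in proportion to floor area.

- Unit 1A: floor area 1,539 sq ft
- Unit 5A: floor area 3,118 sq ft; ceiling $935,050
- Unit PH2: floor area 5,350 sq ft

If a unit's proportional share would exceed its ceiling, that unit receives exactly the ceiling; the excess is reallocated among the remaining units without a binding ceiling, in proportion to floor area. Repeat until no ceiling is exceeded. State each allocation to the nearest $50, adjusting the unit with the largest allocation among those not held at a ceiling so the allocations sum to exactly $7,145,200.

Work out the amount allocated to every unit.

Unit 1A: $1,387,350; Unit 5A: $935,050; Unit PH2: $4,822,800

Sum of floor area: 10,007.
Pro-rata shares before constraints: Unit 1A 1,098,877.07; Unit 5A 2,226,314.94; Unit PH2 3,820,007.99.
Cap binds for Unit 5A ($935,050); remaining pool $6,210,150 reallocated over remaining floor area 6,889.
Remaining shares: Unit 1A 1,387,345.17 → $1,387,350; Unit PH2 4,822,804.83 → $4,822,800.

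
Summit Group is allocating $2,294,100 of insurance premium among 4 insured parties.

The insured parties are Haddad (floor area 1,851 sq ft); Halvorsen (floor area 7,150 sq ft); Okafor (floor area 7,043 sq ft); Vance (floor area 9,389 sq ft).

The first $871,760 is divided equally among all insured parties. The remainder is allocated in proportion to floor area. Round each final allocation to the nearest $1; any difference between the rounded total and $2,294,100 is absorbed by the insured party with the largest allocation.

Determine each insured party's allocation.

Haddad: $321,457; Halvorsen: $617,804; Okafor: $611,820; Vance: $743,019

$871,760 shared equally gives $217,940 per insured party.
Remainder $1,422,340 by floor area (total 25,433): Haddad 103,517.14 → $103,517; Halvorsen 399,863.60 → $399,864; Okafor 393,879.63 → $393,880; Vance 525,079.63 → $525,080.
Rounding difference −$1 on remainder applied to Vance.
Totals: Haddad $217,940 + $103,517 = $321,457; Halvorsen $217,940 + $399,864 = $617,804; Okafor $217,940 + $393,880 = $611,820; Vance $217,940 + $525,079 = $743,019.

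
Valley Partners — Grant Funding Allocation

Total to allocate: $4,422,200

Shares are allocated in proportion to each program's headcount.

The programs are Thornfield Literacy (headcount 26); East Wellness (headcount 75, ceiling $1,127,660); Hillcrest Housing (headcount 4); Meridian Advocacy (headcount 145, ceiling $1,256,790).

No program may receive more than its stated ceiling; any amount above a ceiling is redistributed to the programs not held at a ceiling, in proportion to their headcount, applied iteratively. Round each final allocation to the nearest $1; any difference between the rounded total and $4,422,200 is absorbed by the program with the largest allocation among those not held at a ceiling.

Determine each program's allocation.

Sum of headcount: 250.
Unconstrained shares: Thornfield Literacy 459,908.80; East Wellness 1,326,660.00; Hillcrest Housing 70,755.20; Meridian Advocacy 2,564,876.00.
Cap binds for East Wellness ($1,127,660), Meridian Advocacy ($1,256,790); remaining pool $2,037,750 reallocated over remaining headcount 30.
Redistributed shares: Thornfield Literacy 1,766,050.00 → $1,766,050; Hillcrest Housing 271,700.00 → $271,700.

Thornfield Literacy: $1,766,050 | East Wellness: $1,127,660 | Hillcrest Housing: $271,700 | Meridian Advocacy: $1,256,790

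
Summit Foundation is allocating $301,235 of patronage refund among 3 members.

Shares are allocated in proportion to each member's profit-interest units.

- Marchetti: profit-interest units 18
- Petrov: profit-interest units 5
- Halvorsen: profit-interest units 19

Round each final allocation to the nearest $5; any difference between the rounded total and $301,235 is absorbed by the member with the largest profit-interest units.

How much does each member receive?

Marchetti: $129,100; Petrov: $35,860; Halvorsen: $136,275

Sum of profit-interest units: 18 + 5 + 19 = 42.
Proportional shares: Marchetti 129,100.71; Petrov 35,861.31; Halvorsen 136,272.98.
At nearest $5: Marchetti $129,100; Petrov $35,860; Halvorsen $136,275. Sum = $301,235.
Sum already equals the total — no adjustment.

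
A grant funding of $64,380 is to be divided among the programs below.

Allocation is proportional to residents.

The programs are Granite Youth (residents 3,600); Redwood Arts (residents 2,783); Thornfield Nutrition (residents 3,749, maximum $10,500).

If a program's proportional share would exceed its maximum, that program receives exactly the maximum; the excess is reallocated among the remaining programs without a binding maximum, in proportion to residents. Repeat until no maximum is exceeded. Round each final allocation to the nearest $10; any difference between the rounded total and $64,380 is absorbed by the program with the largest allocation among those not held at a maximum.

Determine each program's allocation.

Granite Youth: $30,390 · Redwood Arts: $23,490 · Thornfield Nutrition: $10,500

Sum of residents: 10,132.
Pro-rata shares before constraints: Granite Youth 22,874.85; Redwood Arts 17,683.53; Thornfield Nutrition 23,821.62.
Capped: Thornfield Nutrition ($10,500); balance $53,880 reallocated over remaining residents 6,383.
Redistributed shares: Granite Youth 30,388.22 → $30,390; Redwood Arts 23,491.78 → $23,490.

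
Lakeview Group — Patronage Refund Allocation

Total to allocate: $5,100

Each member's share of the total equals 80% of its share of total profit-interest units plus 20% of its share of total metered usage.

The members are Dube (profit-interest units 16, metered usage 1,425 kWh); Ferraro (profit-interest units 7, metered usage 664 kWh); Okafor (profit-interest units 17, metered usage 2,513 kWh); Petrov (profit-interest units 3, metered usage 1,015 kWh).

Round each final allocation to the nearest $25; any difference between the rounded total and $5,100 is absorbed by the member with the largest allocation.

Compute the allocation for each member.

Totals — profit-interest units 43, metered usage 5,617.
Composite weights (80% profit-interest units + 20% metered usage): Dube 0.3484; Ferraro 0.1539; Okafor 0.4058; Petrov 0.0920.
Raw shares: Dube 1,776.91; Ferraro 784.76; Okafor 2,069.36; Petrov 468.97.
Rounded to nearest $25: Dube $1,775; Ferraro $775; Okafor $2,075; Petrov $475. Sum = $5,100.
No rounding difference to absorb.

Dube: $1,775; Ferraro: $775; Okafor: $2,075; Petrov: $475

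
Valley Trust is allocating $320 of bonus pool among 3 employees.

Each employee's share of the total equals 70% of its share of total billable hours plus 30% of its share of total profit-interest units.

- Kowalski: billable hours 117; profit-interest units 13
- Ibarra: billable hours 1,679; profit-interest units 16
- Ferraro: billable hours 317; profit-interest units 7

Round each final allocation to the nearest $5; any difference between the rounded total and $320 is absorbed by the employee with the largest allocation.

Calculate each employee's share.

Kowalski: $45; Ibarra: $225; Ferraro: $50

Billable hours total 2,113; profit-interest units total 36.
Blended shares (70% billable hours + 30% profit-interest units): Kowalski 0.1471; Ibarra 0.6896; Ferraro 0.1633.
Unrounded shares: Kowalski 47.07; Ibarra 220.66; Ferraro 52.27.
After rounding ($5): Kowalski $45; Ibarra $220; Ferraro $50. Sum = $315.
Difference $320 − $315 = +$5 applied to largest allocation (Ibarra): Ibarra becomes $225.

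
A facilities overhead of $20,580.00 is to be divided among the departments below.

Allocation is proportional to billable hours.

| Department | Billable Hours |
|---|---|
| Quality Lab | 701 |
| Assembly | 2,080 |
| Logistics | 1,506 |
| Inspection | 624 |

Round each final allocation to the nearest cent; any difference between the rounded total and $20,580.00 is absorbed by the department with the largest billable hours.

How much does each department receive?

Quality Lab: $2,937.61 · Assembly: $8,716.43 · Logistics: $6,311.03 · Inspection: $2,614.93

Combined billable hours = 701 + 2,080 + 1,506 + 624 = 4,911.
Proportional shares: Quality Lab 2,937.6054; Assembly 8,716.4325; Logistics 6,311.0324; Inspection 2,614.9297.
At nearest cent: Quality Lab $2,937.61; Assembly $8,716.43; Logistics $6,311.03; Inspection $2,614.93. Sum = $20,580.00.
No rounding difference to absorb.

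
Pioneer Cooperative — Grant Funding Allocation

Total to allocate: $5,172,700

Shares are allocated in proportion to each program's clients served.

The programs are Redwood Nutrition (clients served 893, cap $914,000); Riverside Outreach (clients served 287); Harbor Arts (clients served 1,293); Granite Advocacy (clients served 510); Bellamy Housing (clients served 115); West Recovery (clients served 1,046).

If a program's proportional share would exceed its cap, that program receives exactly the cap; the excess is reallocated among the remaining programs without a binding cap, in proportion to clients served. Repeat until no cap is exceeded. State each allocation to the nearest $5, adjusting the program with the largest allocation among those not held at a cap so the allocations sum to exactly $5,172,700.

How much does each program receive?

Redwood Nutrition: $914,000 | Riverside Outreach: $375,960 | Harbor Arts: $1,693,785 | Granite Advocacy: $668,085 | Bellamy Housing: $150,645 | West Recovery: $1,370,225

Clients served total: 4,144.
Unconstrained shares: Redwood Nutrition 1,114,676.91; Riverside Outreach 358,244.43; Harbor Arts 1,613,972.27; Granite Advocacy 636,601.59; Bellamy Housing 143,547.42; West Recovery 1,305,657.38.
Capped: Redwood Nutrition ($914,000); balance $4,258,700 reallocated over remaining clients served 3,251.
Redistributed shares: Riverside Outreach 375,960.29 → $375,960; Harbor Arts 1,693,786.25 → $1,693,785; Granite Advocacy 668,082.74 → $668,085; Bellamy Housing 150,646.11 → $150,645; West Recovery 1,370,224.61 → $1,370,225.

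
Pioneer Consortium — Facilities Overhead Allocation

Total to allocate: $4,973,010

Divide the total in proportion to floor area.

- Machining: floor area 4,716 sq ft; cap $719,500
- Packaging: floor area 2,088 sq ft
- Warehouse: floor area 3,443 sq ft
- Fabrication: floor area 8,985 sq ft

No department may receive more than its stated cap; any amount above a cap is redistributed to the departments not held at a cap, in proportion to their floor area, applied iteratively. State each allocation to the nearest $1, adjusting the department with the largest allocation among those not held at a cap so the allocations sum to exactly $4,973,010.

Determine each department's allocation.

Machining: $719,500; Packaging: $611,830; Warehouse: $1,008,875; Fabrication: $2,632,805

Floor area total: 19,232.
Proportional shares (ignoring caps): Machining 1,219,463.14; Packaging 539,914.98; Warehouse 890,290.84; Fabrication 2,323,341.04.
Capped: Machining ($719,500); remaining pool $4,253,510 reallocated over remaining floor area 14,516.
Remaining shares: Packaging 611,830.32 → $611,830; Warehouse 1,008,875.37 → $1,008,875; Fabrication 2,632,804.31 → $2,632,804.
Rounding difference +$1 applied to Fabrication → $2,632,805.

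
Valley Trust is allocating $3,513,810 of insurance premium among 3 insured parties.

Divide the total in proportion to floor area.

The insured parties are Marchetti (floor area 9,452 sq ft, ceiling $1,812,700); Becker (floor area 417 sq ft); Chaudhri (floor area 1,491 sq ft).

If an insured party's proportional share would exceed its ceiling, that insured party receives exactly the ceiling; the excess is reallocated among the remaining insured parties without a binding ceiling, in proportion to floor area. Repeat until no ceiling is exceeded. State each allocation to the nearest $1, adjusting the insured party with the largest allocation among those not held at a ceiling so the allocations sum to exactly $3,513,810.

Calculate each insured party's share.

Marchetti: $1,812,700 · Becker: $371,783 · Chaudhri: $1,329,327

Total floor area = 11,360.
Pro-rata shares before constraints: Marchetti 2,923,638.39; Becker 128,984.05; Chaudhri 461,187.56.
Capped: Marchetti ($1,812,700); residual $1,701,110 reallocated over remaining floor area 1,908.
Shares after redistribution: Becker 371,783.47 → $371,783; Chaudhri 1,329,326.53 → $1,329,327.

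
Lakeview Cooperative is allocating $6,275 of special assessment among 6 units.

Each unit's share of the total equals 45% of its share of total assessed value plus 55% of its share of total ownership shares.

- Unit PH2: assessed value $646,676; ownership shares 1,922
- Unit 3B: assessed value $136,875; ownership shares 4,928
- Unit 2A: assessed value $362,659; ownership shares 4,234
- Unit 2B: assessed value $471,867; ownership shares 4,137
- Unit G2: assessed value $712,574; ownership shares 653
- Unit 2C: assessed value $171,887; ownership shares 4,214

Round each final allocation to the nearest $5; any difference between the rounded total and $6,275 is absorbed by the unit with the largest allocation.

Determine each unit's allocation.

Unit PH2: $1,060; Unit 3B: $1,000; Unit 2A: $1,135; Unit 2B: $1,245; Unit G2: $915; Unit 2C: $920

Totals — assessed value 2,502,538, ownership shares 20,088.
Combined weights (45% assessed value + 55% ownership shares): Unit PH2 0.1689; Unit 3B 0.1595; Unit 2A 0.1811; Unit 2B 0.1981; Unit G2 0.1460; Unit 2C 0.1463.
Pro-rata amounts: Unit PH2 1,059.89; Unit 3B 1,001.11; Unit 2A 1,136.64; Unit 2B 1,243.20; Unit G2 916.23; Unit 2C 917.94.
Rounded to nearest $5: Unit PH2 $1,060; Unit 3B $1,000; Unit 2A $1,135; Unit 2B $1,245; Unit G2 $915; Unit 2C $920. Sum = $6,275.
Sum already equals the total — no adjustment.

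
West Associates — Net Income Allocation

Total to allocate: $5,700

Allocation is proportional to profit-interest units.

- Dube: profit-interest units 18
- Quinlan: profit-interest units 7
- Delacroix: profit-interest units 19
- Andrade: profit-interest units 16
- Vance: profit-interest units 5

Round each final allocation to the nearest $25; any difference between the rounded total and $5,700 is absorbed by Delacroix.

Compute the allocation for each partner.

Combined profit-interest units = 65.
Proportional shares: Dube 18/65 × $5,700 = 1,578.46; Quinlan 7/65 × $5,700 = 613.85; Delacroix 19/65 × $5,700 = 1,666.15; Andrade 16/65 × $5,700 = 1,403.08; Vance 5/65 × $5,700 = 438.46.
At nearest $25: Dube $1,575; Quinlan $625; Delacroix $1,675; Andrade $1,400; Vance $450. Sum = $5,725.
Difference $5,700 − $5,725 = −$25 applied to Delacroix: Delacroix becomes $1,650.

Dube: $1,575; Quinlan: $625; Delacroix: $1,650; Andrade: $1,400; Vance: $450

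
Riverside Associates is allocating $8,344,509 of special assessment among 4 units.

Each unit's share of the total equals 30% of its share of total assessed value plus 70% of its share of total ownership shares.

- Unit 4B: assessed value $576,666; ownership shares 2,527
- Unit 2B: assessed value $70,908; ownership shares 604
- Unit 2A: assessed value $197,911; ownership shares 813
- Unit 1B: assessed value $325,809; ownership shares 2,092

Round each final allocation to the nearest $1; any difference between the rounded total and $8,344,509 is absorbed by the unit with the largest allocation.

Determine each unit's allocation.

Unit 4B: $3,677,910; Unit 2B: $736,051; Unit 2A: $1,209,742; Unit 1B: $2,720,806

Assessed value total 1,171,294; ownership shares total 6,036.
Blended shares (30% assessed value + 70% ownership shares): Unit 4B 0.4408; Unit 2B 0.0882; Unit 2A 0.1450; Unit 1B 0.3261.
Raw shares: Unit 4B 3,677,909.43; Unit 2B 736,051.12; Unit 2A 1,209,742.20; Unit 1B 2,720,806.24.
After rounding ($1): Unit 4B $3,677,909; Unit 2B $736,051; Unit 2A $1,209,742; Unit 1B $2,720,806. Sum = $8,344,508.
Difference $8,344,509 − $8,344,508 = +$1 applied to largest allocation (Unit 4B): Unit 4B becomes $3,677,910.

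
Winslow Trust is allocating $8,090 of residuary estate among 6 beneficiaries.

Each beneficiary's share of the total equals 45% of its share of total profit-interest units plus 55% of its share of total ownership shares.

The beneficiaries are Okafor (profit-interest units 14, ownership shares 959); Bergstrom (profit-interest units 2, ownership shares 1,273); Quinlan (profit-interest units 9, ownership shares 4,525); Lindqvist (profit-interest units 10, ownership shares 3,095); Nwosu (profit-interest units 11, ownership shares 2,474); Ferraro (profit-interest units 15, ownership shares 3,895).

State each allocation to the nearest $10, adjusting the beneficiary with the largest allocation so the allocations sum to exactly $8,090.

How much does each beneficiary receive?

Totals — profit-interest units 61, ownership shares 16,221.
Combined weights (45% profit-interest units + 55% ownership shares): Okafor 0.1358; Bergstrom 0.0579; Quinlan 0.2198; Lindqvist 0.1787; Nwosu 0.1650; Ferraro 0.2427.
Proportional shares: Okafor 1,098.58; Bergstrom 468.55; Quinlan 1,778.35; Lindqvist 1,445.78; Nwosu 1,335.11; Ferraro 1,963.62.
After rounding ($10): Okafor $1,100; Bergstrom $470; Quinlan $1,780; Lindqvist $1,450; Nwosu $1,340; Ferraro $1,960. Sum = $8,100.
Difference $8,090 − $8,100 = −$10 applied to largest allocation (Ferraro): Ferraro becomes $1,950.

Okafor: $1,100; Bergstrom: $470; Quinlan: $1,780; Lindqvist: $1,450; Nwosu: $1,340; Ferraro: $1,950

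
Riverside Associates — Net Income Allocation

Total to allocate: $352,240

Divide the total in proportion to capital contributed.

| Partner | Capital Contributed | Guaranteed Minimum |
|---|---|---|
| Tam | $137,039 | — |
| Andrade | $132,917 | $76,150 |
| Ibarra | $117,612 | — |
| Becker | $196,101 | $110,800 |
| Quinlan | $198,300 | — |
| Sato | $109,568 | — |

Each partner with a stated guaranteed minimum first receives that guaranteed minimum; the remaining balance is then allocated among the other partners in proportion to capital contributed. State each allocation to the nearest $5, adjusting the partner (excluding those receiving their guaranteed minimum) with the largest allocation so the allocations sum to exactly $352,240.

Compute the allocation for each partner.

Tam: $40,265 · Andrade: $76,150 · Ibarra: $34,560 · Becker: $110,800 · Quinlan: $58,270 · Sato: $32,195

Guaranteed amounts: Andrade $76,150; Becker $110,800. Remaining pool $165,290.
Remaining pool split over remaining capital contributed 562,519: Tam 40,267.40 → $40,265; Ibarra 34,558.99 → $34,560; Quinlan 58,268.27 → $58,270; Sato 32,195.35 → $32,195.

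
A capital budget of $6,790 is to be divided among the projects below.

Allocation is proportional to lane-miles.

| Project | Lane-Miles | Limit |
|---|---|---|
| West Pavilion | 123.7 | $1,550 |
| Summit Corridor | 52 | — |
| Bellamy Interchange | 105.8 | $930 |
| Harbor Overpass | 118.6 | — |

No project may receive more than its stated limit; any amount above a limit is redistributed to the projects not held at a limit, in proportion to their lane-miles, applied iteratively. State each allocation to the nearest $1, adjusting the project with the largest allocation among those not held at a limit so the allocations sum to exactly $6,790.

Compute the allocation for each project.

Sum of lane-miles: 400.1.
Unconstrained shares: West Pavilion 2,099.28; Summit Corridor 882.48; Bellamy Interchange 1,795.51; Harbor Overpass 2,012.73.
Cap binds for West Pavilion ($1,550), Bellamy Interchange ($930); balance $4,310 reallocated over remaining lane-miles 170.6.
Shares after redistribution: Summit Corridor 1,313.72 → $1,314; Harbor Overpass 2,996.28 → $2,996.

West Pavilion: $1,550 | Summit Corridor: $1,314 | Bellamy Interchange: $930 | Harbor Overpass: $2,996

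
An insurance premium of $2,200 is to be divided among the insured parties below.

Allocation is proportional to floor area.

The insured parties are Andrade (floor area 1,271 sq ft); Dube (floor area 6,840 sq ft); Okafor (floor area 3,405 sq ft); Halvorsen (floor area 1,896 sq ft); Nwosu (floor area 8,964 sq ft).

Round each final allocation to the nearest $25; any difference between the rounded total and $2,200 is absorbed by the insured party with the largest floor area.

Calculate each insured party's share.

Total floor area = 22,376.
Pro-rata amounts: Andrade 1,271/22,376 × $2,200 = 124.96; Dube 6,840/22,376 × $2,200 = 672.51; Okafor 3,405/22,376 × $2,200 = 334.78; Halvorsen 1,896/22,376 × $2,200 = 186.41; Nwosu 8,964/22,376 × $2,200 = 881.34.
After rounding ($25): Andrade $125; Dube $675; Okafor $325; Halvorsen $175; Nwosu $875. Sum = $2,175.
Difference $2,200 − $2,175 = +$25 applied to largest floor area (Nwosu): Nwosu becomes $900.

Andrade: $125 | Dube: $675 | Okafor: $325 | Halvorsen: $175 | Nwosu: $900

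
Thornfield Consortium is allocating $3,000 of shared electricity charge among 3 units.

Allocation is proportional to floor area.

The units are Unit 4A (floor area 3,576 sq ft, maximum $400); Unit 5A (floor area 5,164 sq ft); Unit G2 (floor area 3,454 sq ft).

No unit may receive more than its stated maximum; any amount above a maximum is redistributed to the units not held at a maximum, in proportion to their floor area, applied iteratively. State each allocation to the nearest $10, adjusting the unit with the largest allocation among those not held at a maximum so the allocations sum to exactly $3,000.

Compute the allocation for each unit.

Total floor area = 12,194.
Proportional shares (ignoring caps): Unit 4A 879.78; Unit 5A 1,270.46; Unit G2 849.76.
Held at cap: Unit 4A ($400); balance $2,600 reallocated over remaining floor area 8,618.
Remaining shares: Unit 5A 1,557.95 → $1,560; Unit G2 1,042.05 → $1,040.

Unit 4A: $400 | Unit 5A: $1,560 | Unit G2: $1,040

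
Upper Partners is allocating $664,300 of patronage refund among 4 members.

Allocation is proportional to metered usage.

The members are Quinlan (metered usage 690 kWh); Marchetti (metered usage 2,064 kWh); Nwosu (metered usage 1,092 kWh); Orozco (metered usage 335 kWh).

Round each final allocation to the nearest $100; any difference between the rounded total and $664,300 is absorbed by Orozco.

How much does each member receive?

Quinlan: $109,600 | Marchetti: $327,900 | Nwosu: $173,500 | Orozco: $53,300

Metered usage total: 4,181.
Unrounded shares: Quinlan 690/4,181 × $664,300 = 109,630.95; Marchetti 2,064/4,181 × $664,300 = 327,939.54; Nwosu 1,092/4,181 × $664,300 = 173,502.89; Orozco 335/4,181 × $664,300 = 53,226.62.
Rounded to nearest $100: Quinlan $109,600; Marchetti $327,900; Nwosu $173,500; Orozco $53,200. Sum = $664,200.
Difference $664,300 − $664,200 = +$100 applied to Orozco: Orozco becomes $53,300.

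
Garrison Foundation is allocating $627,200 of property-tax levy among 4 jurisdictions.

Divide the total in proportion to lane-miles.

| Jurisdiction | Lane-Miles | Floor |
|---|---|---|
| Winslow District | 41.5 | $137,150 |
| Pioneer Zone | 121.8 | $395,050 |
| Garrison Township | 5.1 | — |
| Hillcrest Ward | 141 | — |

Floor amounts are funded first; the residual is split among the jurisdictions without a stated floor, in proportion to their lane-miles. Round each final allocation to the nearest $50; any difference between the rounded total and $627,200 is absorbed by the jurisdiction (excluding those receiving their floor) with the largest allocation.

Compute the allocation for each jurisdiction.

Minimums first: Winslow District $137,150; Pioneer Zone $395,050. Balance $95,000.
Balance split over remaining lane-miles 146.1: Garrison Township 3,316.22 → $3,300; Hillcrest Ward 91,683.78 → $91,700.

Winslow District: $137,150 | Pioneer Zone: $395,050 | Garrison Township: $3,300 | Hillcrest Ward: $91,700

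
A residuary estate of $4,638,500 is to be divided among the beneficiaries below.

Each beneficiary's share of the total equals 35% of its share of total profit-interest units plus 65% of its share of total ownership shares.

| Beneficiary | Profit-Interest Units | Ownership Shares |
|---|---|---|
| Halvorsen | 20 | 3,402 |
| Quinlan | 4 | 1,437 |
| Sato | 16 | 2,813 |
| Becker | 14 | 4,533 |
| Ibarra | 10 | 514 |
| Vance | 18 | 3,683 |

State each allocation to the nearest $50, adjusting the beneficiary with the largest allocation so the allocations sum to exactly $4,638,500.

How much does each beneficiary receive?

Halvorsen: $1,022,100 | Quinlan: $343,650 | Sato: $834,500 | Becker: $1,111,450 | Ibarra: $292,600 | Vance: $1,034,200

Profit-interest units total 82; ownership shares total 16,382.
Blended shares (35% profit-interest units + 65% ownership shares): Halvorsen 0.2203; Quinlan 0.0741; Sato 0.1799; Becker 0.2396; Ibarra 0.0631; Vance 0.2230.
Proportional shares: Halvorsen 1,022,090.56; Quinlan 343,666.55; Sato 834,494.16; Becker 1,111,454.59; Ibarra 292,583.88; Vance 1,034,210.25.
Rounded to nearest $50: Halvorsen $1,022,100; Quinlan $343,650; Sato $834,500; Becker $1,111,450; Ibarra $292,600; Vance $1,034,200. Sum = $4,638,500.
No rounding difference to absorb.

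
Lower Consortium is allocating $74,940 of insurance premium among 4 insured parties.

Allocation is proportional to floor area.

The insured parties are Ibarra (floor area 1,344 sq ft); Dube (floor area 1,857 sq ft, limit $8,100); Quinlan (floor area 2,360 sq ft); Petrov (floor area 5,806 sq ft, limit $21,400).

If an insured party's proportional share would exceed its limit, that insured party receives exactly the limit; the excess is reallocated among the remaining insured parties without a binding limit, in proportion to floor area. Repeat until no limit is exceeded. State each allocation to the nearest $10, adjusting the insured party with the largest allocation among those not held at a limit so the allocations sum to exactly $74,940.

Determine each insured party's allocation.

Ibarra: $16,490; Dube: $8,100; Quinlan: $28,950; Petrov: $21,400

Sum of floor area: 11,367.
Pro-rata shares before constraints: Ibarra 8,860.68; Dube 12,242.77; Quinlan 15,558.93; Petrov 38,277.61.
Cap binds for Dube ($8,100), Petrov ($21,400); balance $45,440 reallocated over remaining floor area 3,704.
Remaining shares: Ibarra 16,487.95 → $16,490; Quinlan 28,952.05 → $28,950.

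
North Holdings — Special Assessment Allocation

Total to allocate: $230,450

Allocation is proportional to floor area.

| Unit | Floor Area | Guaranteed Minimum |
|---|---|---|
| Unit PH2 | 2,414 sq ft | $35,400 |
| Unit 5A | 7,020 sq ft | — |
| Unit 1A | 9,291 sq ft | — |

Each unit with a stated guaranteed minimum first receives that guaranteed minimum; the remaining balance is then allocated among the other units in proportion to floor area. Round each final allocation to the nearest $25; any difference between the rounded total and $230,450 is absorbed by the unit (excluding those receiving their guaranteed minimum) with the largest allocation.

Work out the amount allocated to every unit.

Fund the minimums — Unit PH2 $35,400. Remaining pool $195,050.
Remaining pool split over remaining floor area 16,311: Unit 5A 83,946.48 → $83,950; Unit 1A 111,103.52 → $111,100.

Unit PH2: $35,400 | Unit 5A: $83,950 | Unit 1A: $111,100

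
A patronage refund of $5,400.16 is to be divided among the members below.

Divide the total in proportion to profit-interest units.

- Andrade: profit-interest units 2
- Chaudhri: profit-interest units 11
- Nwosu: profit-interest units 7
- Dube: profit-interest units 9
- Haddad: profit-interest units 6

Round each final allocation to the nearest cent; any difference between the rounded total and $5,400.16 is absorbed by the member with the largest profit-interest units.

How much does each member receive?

Andrade: $308.58 | Chaudhri: $1,697.20 | Nwosu: $1,080.03 | Dube: $1,388.61 | Haddad: $925.74

Total profit-interest units = 2 + 11 + 7 + 9 + 6 = 35.
Proportional shares: Andrade 308.5806; Chaudhri 1,697.1931; Nwosu 1,080.0320; Dube 1,388.6126; Haddad 925.7417.
After rounding (cent): Andrade $308.58; Chaudhri $1,697.19; Nwosu $1,080.03; Dube $1,388.61; Haddad $925.74. Sum = $5,400.15.
Difference $5,400.16 − $5,400.15 = +$0.01 applied to largest profit-interest units (Chaudhri): Chaudhri becomes $1,697.20.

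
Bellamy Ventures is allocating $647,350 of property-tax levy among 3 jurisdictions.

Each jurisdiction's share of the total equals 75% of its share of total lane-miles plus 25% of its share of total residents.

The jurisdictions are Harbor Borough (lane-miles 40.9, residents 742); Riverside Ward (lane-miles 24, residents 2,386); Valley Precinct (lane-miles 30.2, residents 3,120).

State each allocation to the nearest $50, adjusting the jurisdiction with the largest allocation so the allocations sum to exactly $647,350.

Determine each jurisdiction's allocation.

Totals — lane-miles 95.1, residents 6,248.
Composite weights (75% lane-miles + 25% residents): Harbor Borough 0.3522; Riverside Ward 0.2847; Valley Precinct 0.3630.
Raw shares: Harbor Borough 228,025.61; Riverside Ward 184,329.67; Valley Precinct 234,994.71.
Rounded to nearest $50: Harbor Borough $228,050; Riverside Ward $184,350; Valley Precinct $235,000. Sum = $647,400.
Difference $647,350 − $647,400 = −$50 applied to largest allocation (Valley Precinct): Valley Precinct becomes $234,950.

Harbor Borough: $228,050 · Riverside Ward: $184,350 · Valley Precinct: $234,950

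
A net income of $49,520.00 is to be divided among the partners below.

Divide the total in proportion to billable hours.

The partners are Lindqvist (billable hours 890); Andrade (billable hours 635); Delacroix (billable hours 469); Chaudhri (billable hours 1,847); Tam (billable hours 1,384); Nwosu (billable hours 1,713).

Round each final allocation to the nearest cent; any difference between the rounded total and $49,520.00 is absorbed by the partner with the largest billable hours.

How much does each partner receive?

Lindqvist: $6,352.38; Andrade: $4,532.31; Delacroix: $3,347.49; Chaudhri: $13,182.98; Tam: $9,878.30; Nwosu: $12,226.54

Combined billable hours = 890 + 635 + 469 + 1,847 + 1,384 + 1,713 = 6,938.
Unrounded shares: Lindqvist 6,352.3782; Andrade 4,532.3148; Delacroix 3,347.4892; Chaudhri 13,182.9692; Tam 9,878.30499; Nwosu 12,226.5437.
At nearest cent: Lindqvist $6,352.38; Andrade $4,532.31; Delacroix $3,347.49; Chaudhri $13,182.97; Tam $9,878.30; Nwosu $12,226.54. Sum = $49,519.99.
Difference $49,520.00 − $49,519.99 = +$0.01 applied to largest billable hours (Chaudhri): Chaudhri becomes $13,182.98.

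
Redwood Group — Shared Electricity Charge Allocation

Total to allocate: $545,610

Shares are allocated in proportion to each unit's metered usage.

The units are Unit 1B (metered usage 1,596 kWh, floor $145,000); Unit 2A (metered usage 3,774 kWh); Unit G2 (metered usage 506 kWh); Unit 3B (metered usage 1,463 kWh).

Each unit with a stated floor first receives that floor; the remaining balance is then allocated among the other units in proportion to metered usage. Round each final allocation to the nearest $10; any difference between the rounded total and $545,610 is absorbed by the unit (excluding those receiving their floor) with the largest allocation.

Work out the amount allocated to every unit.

Fund the minimums — Unit 1B $145,000. Residual $400,610.
Residual split over remaining metered usage 5,743: Unit 2A 263,259.99 → $263,260; Unit G2 35,296.65 → $35,300; Unit 3B 102,053.36 → $102,050.

Unit 1B: $145,000; Unit 2A: $263,260; Unit G2: $35,300; Unit 3B: $102,050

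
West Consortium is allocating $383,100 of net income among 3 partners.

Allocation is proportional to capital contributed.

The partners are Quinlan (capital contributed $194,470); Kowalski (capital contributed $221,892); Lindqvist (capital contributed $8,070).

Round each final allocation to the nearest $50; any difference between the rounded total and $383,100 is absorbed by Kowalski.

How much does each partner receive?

Quinlan: $175,550 | Kowalski: $200,250 | Lindqvist: $7,300

Sum of capital contributed: 424,432.
Pro-rata amounts: Quinlan 194,470/424,432 × $383,100 = 175,532.14; Kowalski 221,892/424,432 × $383,100 = 200,283.73; Lindqvist 8,070/424,432 × $383,100 = 7,284.13.
Rounded to nearest $50: Quinlan $175,550; Kowalski $200,300; Lindqvist $7,300. Sum = $383,150.
Difference $383,100 − $383,150 = −$50 applied to Kowalski: Kowalski becomes $200,250.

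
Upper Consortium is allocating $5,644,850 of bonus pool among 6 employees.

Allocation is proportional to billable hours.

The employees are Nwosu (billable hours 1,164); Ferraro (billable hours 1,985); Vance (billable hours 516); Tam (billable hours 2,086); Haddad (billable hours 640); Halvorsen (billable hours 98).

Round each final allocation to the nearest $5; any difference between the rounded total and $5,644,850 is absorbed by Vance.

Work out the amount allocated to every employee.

Sum of billable hours: 6,489.
Unrounded shares: Nwosu 1,164/6,489 × $5,644,850 = 1,012,575.96; Ferraro 1,985/6,489 × $5,644,850 = 1,726,772.58; Vance 516/6,489 × $5,644,850 = 448,873.88; Tam 2,086/6,489 × $5,644,850 = 1,814,633.55; Haddad 640/6,489 × $5,644,850 = 556,742.80; Halvorsen 98/6,489 × $5,644,850 = 85,251.24.
After rounding ($5): Nwosu $1,012,575; Ferraro $1,726,775; Vance $448,875; Tam $1,814,635; Haddad $556,745; Halvorsen $85,250. Sum = $5,644,855.
Difference $5,644,850 − $5,644,855 = −$5 applied to Vance: Vance becomes $448,870.

Nwosu: $1,012,575 · Ferraro: $1,726,775 · Vance: $448,870 · Tam: $1,814,635 · Haddad: $556,745 · Halvorsen: $85,250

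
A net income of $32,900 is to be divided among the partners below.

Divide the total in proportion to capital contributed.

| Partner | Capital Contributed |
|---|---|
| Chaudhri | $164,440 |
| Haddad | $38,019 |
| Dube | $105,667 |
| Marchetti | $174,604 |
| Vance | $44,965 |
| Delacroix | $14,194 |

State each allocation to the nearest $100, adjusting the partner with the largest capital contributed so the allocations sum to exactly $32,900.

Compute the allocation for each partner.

Chaudhri: $10,000; Haddad: $2,300; Dube: $6,400; Marchetti: $10,600; Vance: $2,700; Delacroix: $900

Combined capital contributed = 164,440 + 38,019 + 105,667 + 174,604 + 44,965 + 14,194 = 541,889.
Pro-rata amounts: Chaudhri 9,983.73; Haddad 2,308.27; Dube 6,415.42; Marchetti 10,600.83; Vance 2,729.98; Delacroix 861.77.
Rounded to nearest $100: Chaudhri $10,000; Haddad $2,300; Dube $6,400; Marchetti $10,600; Vance $2,700; Delacroix $900. Sum = $32,900.
No rounding difference to absorb.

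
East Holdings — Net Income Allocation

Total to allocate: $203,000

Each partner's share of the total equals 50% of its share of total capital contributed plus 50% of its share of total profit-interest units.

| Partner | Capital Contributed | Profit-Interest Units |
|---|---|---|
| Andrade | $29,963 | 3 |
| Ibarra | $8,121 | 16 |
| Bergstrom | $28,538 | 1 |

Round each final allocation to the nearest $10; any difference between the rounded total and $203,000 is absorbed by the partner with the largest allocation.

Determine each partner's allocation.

Andrade: $60,870; Ibarra: $93,580; Bergstrom: $48,550

Capital contributed total 66,622; profit-interest units total 20.
Blended shares (50% capital contributed + 50% profit-interest units): Andrade 0.2999; Ibarra 0.4609; Bergstrom 0.2392.
Pro-rata amounts: Andrade 60,874.25; Ibarra 93,572.51; Bergstrom 48,553.24.
After rounding ($10): Andrade $60,870; Ibarra $93,570; Bergstrom $48,550. Sum = $202,990.
Difference $203,000 − $202,990 = +$10 applied to largest allocation (Ibarra): Ibarra becomes $93,580.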